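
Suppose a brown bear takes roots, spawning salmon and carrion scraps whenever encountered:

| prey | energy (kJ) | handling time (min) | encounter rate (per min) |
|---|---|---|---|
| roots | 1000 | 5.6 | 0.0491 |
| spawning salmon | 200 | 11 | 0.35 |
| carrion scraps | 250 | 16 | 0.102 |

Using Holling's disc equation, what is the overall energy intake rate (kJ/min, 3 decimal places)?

21.400 kJ/min

R = (0.0491×1000 + 0.35×200 + 0.102×250) / (1 + 0.0491×5.6 + 0.35×11 + 0.102×16) = 144.6/6.757 = 21.4 kJ/min.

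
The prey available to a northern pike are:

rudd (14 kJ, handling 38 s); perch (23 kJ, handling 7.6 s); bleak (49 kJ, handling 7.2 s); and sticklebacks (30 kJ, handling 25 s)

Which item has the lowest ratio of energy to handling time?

rudd

In descending order of E/h:
bleak: 49/7.2 = 6.81 kJ/s
perch: 23/7.6 = 3.03 kJ/s
sticklebacks: 30/25 = 1.2 kJ/s
rudd: 14/38 = 0.368 kJ/s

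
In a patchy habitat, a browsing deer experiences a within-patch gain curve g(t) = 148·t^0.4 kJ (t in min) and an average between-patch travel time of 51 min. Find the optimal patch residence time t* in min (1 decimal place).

34.0 min

Optimal t* satisfies g'(t*) = g(t*)/(T + t*).
g'(t) = 0.4·148·t^-0.6. Setting 0.4·148·t^-0.6 = 148·t^0.4/(51+t) gives 0.4(51+t) = t, so 0.60·t = 0.4×51.
t* = 0.4×51/0.60 = 34 min.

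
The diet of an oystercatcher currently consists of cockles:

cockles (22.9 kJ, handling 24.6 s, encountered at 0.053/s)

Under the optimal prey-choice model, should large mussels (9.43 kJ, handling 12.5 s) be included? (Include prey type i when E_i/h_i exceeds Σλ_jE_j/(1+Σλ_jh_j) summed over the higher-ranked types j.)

Current rate: (0.053×22.9)/(1 + 0.053×24.6) = 0.5268 kJ/s.
large mussels: E/h = 9.43/12.5 = 0.7544 kJ/s.
0.7544 > 0.5268, so adding large mussels raises the average — include it.

Yes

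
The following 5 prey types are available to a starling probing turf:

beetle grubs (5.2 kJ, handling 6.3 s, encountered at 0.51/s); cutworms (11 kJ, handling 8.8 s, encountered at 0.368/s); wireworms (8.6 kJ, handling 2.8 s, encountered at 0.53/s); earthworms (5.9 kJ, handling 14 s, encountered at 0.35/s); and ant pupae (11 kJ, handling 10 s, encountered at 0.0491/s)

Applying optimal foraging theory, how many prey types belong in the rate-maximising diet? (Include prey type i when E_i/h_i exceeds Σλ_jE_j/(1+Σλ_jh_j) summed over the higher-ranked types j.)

1

Profitabilities (E/h, kJ/s): wireworms 3.07, cutworms 1.25, ant pupae 1.1, beetle grubs 0.825, earthworms 0.421. Add prey in this order while the next type's profitability exceeds the intake rate on those already taken.
Rate on top 1: 1.835. cutworms: 1.25 < 1.835 → exclude; stop.
Optimal diet: wireworms — 1 of 5 types.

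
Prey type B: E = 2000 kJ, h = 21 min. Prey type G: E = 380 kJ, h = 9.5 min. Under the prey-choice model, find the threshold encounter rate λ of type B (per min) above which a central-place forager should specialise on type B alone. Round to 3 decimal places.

The zero-one rule: include type G iff E₂/h₂ > λE₁/(1+λh₁). Equality gives the switch point.
λE₁h₂ = E₂ + λE₂h₁ ⇒ λ = E₂/(E₁h₂ − E₂h₁) = 380/(1.9e+04 − 7980) = 0.03448 per min.

0.034 per min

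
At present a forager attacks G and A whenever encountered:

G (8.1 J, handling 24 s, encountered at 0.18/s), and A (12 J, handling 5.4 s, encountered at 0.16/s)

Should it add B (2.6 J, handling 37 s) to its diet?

No

Current rate: (0.18×8.1 + 0.16×12)/(1 + 0.18×24 + 0.16×5.4) = 0.5462 J/s.
Profitability of B: 2.6/37 = 0.07027 J/s.
Since 0.07027 < R, time spent handling B is better spent searching.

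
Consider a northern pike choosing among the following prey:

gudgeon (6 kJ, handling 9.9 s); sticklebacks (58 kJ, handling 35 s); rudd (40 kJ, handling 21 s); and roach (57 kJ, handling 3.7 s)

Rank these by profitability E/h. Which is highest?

Profitability E/h (kJ/s): gudgeon = 6/9.9 = 0.606, sticklebacks = 58/35 = 1.66, rudd = 40/21 = 1.9, roach = 57/3.7 = 15.4.
Ranked: roach > rudd > sticklebacks > gudgeon.

roach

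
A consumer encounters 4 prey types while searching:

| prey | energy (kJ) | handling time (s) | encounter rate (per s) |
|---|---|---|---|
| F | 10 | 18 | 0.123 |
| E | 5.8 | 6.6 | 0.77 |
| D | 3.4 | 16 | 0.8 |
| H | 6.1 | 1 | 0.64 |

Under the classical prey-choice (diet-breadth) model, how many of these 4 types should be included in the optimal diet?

Profitabilities (E/h, kJ/s): H 6.1, E 0.879, F 0.556, D 0.212. Add prey in this order while the next type's profitability exceeds the intake rate on those already taken.
Rate on top 1: 2.38. E: 0.879 < 2.38 → exclude; stop.
Optimal diet: H — 1 of 4 types.

1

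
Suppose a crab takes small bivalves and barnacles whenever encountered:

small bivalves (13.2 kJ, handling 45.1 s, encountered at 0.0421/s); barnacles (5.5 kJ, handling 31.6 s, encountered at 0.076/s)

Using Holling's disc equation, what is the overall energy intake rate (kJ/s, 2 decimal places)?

R = Σλ_iE_i / (1 + Σλ_ih_i)
Numerator: 0.0421×13.2 + 0.076×5.5 = 0.9737
Denominator: 1 + 0.0421×45.1 + 0.076×31.6 = 5.3
R = 0.9737/5.3 = 0.1837 kJ/s

0.18 kJ/s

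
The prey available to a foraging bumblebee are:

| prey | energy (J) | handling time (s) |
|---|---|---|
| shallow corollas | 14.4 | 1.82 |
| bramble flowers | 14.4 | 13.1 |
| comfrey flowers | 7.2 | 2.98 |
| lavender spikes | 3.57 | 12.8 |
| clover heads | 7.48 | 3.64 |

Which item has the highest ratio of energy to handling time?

Profitability E/h (J/s): shallow corollas = 14.4/1.82 = 7.91, bramble flowers = 14.4/13.1 = 1.1, comfrey flowers = 7.2/2.98 = 2.42, lavender spikes = 3.57/12.8 = 0.279, clover heads = 7.48/3.64 = 2.05.
Ranked: shallow corollas > comfrey flowers > clover heads > bramble flowers > lavender spikes.

shallow corollas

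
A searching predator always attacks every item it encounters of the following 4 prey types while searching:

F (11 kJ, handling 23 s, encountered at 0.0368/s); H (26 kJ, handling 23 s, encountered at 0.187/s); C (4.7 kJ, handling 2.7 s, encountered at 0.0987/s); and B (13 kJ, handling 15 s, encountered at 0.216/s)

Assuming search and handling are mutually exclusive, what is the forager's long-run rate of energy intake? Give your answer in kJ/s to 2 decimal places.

Energy encountered per unit search time: 0.0368×11 + 0.187×26 + 0.0987×4.7 + 0.216×13 = 8.539 kJ/s.
Handling time per unit search time: 0.0368×23 + 0.187×23 + 0.0987×2.7 + 0.216×15 = 8.654.
Rate = 8.539/(1 + 8.654) = 0.8845 kJ/s.

0.88 kJ/s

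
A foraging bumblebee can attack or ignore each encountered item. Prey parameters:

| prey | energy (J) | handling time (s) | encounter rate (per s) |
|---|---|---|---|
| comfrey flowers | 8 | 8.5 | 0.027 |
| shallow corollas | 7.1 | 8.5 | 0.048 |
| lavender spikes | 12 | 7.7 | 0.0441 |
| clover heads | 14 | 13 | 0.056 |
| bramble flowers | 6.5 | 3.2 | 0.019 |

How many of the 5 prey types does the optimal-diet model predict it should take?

5

E/h in descending order: bramble flowers 2.03, lavender spikes 1.56, clover heads 1.08, comfrey flowers 0.941, shallow corollas 0.835 J/s. The optimal diet is the largest prefix of this list for which every included type satisfies E_i/h_i > R on the types above it.
Rate on top 1: 0.1164. lavender spikes: 1.56 > 0.1164 → include.
Rate on top 2: 0.4661. clover heads: 1.08 > 0.4661 → include.
Rate on top 3: 0.675. comfrey flowers: 0.941 > 0.675 → include.
Rate on top 4: 0.7009. shallow corollas: 0.835 > 0.7009 → include.
Optimal diet: bramble flowers, lavender spikes, clover heads, comfrey flowers, shallow corollas — 5 of 5 types.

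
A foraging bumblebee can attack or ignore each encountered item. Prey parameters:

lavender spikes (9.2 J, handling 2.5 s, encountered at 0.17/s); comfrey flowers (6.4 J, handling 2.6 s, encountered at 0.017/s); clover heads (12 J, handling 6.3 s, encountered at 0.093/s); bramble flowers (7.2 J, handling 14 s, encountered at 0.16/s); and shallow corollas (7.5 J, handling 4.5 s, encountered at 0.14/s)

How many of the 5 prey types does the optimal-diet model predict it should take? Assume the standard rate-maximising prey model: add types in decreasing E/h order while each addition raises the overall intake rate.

E/h in descending order: lavender spikes 3.68, comfrey flowers 2.46, clover heads 1.9, shallow corollas 1.67, bramble flowers 0.514 J/s. The optimal diet is the largest prefix of this list for which every included type satisfies E_i/h_i > R on the types above it.
Rate on top 1: 1.098. comfrey flowers: 2.46 > 1.098 → include.
Rate on top 2: 1.139. clover heads: 1.9 > 1.139 → include.
Rate on top 3: 1.357. shallow corollas: 1.67 > 1.357 → include.
Rate on top 4: 1.43. bramble flowers: 0.514 < 1.43 → exclude; stop.
Optimal diet: lavender spikes, comfrey flowers, clover heads, shallow corollas — 4 of 5 types.

4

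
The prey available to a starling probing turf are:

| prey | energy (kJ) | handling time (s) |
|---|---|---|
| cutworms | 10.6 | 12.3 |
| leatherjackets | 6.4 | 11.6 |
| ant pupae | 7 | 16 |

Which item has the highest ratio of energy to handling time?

cutworms

Profitability E/h (kJ/s): cutworms = 10.6/12.3 = 0.862, leatherjackets = 6.4/11.6 = 0.552, ant pupae = 7/16 = 0.438.
Ranked: cutworms > leatherjackets > ant pupae.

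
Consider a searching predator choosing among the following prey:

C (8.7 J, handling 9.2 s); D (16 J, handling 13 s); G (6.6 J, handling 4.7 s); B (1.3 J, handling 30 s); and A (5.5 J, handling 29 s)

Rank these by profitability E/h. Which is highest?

G

In descending order of E/h:
G: 6.6/4.7 = 1.4 J/s
D: 16/13 = 1.23 J/s
C: 8.7/9.2 = 0.946 J/s
A: 5.5/29 = 0.19 J/s
B: 1.3/30 = 0.0433 J/s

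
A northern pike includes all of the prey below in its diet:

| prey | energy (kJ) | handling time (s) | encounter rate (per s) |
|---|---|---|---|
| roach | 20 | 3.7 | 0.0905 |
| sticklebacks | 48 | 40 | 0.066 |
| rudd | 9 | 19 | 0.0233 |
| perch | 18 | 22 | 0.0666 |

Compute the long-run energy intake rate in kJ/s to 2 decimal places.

R = (0.0905×20 + 0.066×48 + 0.0233×9 + 0.0666×18) / (1 + 0.0905×3.7 + 0.066×40 + 0.0233×19 + 0.0666×22) = 6.386/5.883 = 1.086 kJ/s.

1.09 kJ/s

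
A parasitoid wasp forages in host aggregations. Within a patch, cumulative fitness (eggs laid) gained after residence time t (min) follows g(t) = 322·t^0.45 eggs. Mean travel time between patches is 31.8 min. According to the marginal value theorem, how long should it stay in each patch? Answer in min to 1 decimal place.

26.0 min

By the marginal value theorem, leave when the instantaneous gain rate g'(t) equals the habitat-wide average g(t)/(T + t).
g'(t) = 0.45·322·t^-0.55. Setting 0.45·322·t^-0.55 = 322·t^0.45/(31.8+t) gives 0.45(31.8+t) = t, so 0.55·t = 0.45×31.8.
t* = 0.45×31.8/0.55 = 26.02 min.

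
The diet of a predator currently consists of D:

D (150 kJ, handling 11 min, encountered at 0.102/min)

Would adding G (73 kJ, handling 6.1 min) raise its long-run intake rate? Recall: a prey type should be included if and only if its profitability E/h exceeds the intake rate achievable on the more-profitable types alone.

On D alone, R = ΣλE/(1+Σλh) = 15.3/2.122 = 7.21 kJ/min.
G: E/h = 73/6.1 = 11.97 kJ/min.
11.97 > 7.21, so adding G raises the average — include it.

Yes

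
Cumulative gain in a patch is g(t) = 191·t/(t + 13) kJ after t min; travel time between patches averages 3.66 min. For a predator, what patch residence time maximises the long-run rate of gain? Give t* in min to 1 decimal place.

6.9 min

By the marginal value theorem, leave when the instantaneous gain rate g'(t) equals the habitat-wide average g(t)/(T + t).
g'(t) = 191·13/(t + 13)². Setting 191·13/(t+13)² = 191t/[(t+13)(3.66+t)] gives 13(3.66+t) = t(t+13), so t² = 13×3.66 = 47.58.
t* = √47.58 = 6.898 min.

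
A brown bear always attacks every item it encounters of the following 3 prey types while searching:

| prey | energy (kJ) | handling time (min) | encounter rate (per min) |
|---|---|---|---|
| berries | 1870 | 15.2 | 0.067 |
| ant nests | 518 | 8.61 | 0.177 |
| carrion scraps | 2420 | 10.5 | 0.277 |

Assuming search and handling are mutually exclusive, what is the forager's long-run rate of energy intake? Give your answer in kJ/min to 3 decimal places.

137.550 kJ/min

R = Σλ_iE_i / (1 + Σλ_ih_i)
Numerator: 0.067×1870 + 0.177×518 + 0.277×2420 = 887.3
Denominator: 1 + 0.067×15.2 + 0.177×8.61 + 0.277×10.5 = 6.451
R = 887.3/6.451 = 137.5 kJ/min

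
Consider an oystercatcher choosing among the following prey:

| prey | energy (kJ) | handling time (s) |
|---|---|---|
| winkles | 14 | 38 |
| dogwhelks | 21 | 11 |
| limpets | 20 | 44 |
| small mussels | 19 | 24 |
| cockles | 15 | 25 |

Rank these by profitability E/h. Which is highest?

dogwhelks

In descending order of E/h:
dogwhelks: 21/11 = 1.91 kJ/s
small mussels: 19/24 = 0.792 kJ/s
cockles: 15/25 = 0.6 kJ/s
limpets: 20/44 = 0.455 kJ/s
winkles: 14/38 = 0.368 kJ/s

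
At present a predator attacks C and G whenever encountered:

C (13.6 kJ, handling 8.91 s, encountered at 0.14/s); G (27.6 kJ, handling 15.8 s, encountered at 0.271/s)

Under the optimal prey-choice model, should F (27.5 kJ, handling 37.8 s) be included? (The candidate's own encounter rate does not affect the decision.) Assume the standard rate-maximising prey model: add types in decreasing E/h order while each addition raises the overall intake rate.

Current rate: (0.14×13.6 + 0.271×27.6)/(1 + 0.14×8.91 + 0.271×15.8) = 1.437 kJ/s.
Profitability of F: 27.5/37.8 = 0.7275 kJ/s.
0.7275 < 1.437, so adding F would lower the average — exclude it.

No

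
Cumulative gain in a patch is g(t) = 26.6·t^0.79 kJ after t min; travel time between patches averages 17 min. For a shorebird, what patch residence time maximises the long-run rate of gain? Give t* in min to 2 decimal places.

63.95 min

Maximise g(t)/(T+t): set derivative to zero → g'(t)(T+t) = g(t).
g'(t) = 0.79·26.6·t^-0.21. Setting 0.79·26.6·t^-0.21 = 26.6·t^0.79/(17+t) gives 0.79(17+t) = t, so 0.21·t = 0.79×17.
t* = 0.79×17/0.21 = 63.95 min.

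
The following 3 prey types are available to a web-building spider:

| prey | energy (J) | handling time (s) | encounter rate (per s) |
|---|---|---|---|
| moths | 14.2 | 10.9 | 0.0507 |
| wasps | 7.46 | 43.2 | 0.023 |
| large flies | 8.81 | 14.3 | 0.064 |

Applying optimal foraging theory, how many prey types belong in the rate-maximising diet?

2

E/h in descending order: moths 1.3, large flies 0.616, wasps 0.173 J/s. The optimal diet is the largest prefix of this list for which every included type satisfies E_i/h_i > R on the types above it.
Rate on top 1: 0.4637. large flies: 0.616 > 0.4637 → include.
Rate on top 2: 0.5202. wasps: 0.173 < 0.5202 → exclude; stop.
Optimal diet: moths, large flies — 2 of 3 types.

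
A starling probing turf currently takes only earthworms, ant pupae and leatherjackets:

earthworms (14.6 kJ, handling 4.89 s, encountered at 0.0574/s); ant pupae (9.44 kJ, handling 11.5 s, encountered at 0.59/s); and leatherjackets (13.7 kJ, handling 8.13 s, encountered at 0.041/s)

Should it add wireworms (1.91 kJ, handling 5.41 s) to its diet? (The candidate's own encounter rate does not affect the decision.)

On earthworms, ant pupae and leatherjackets alone, R = ΣλE/(1+Σλh) = 6.969/8.399 = 0.8298 kJ/s.
Profitability of wireworms: 1.91/5.41 = 0.353 kJ/s.
Since 0.353 < R, time spent handling wireworms is better spent searching.

No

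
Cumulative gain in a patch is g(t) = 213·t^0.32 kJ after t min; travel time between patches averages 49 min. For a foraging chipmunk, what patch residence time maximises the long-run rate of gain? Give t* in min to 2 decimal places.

By the marginal value theorem, leave when the instantaneous gain rate g'(t) equals the habitat-wide average g(t)/(T + t).
g'(t) = 0.32·213·t^-0.68. Setting 0.32·213·t^-0.68 = 213·t^0.32/(49+t) gives 0.32(49+t) = t, so 0.68·t = 0.32×49.
t* = 0.32×49/0.68 = 23.06 min.

23.06 min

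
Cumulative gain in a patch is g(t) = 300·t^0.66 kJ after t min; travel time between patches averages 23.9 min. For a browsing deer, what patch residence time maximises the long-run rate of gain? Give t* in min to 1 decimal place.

By the marginal value theorem, leave when the instantaneous gain rate g'(t) equals the habitat-wide average g(t)/(T + t).
g'(t) = 0.66·300·t^-0.34. Setting 0.66·300·t^-0.34 = 300·t^0.66/(23.9+t) gives 0.66(23.9+t) = t, so 0.34·t = 0.66×23.9.
t* = 0.66×23.9/0.34 = 46.39 min.

46.4 min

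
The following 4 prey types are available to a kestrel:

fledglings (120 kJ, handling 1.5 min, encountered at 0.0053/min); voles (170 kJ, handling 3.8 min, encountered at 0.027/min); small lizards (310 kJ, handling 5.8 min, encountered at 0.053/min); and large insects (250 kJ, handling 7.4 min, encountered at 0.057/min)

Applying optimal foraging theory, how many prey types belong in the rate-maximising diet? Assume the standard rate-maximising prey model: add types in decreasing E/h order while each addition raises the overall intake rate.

Profitabilities (E/h, kJ/min): fledglings 80, small lizards 53.4, voles 44.7, large insects 33.8. Add prey in this order while the next type's profitability exceeds the intake rate on those already taken.
Rate on top 1: 0.631. small lizards: 53.4 > 0.631 → include.
Rate on top 2: 12.97. voles: 44.7 > 12.97 → include.
Rate on top 3: 15.27. large insects: 33.8 > 15.27 → include.
Optimal diet: fledglings, small lizards, voles, large insects — 4 of 4 types.

4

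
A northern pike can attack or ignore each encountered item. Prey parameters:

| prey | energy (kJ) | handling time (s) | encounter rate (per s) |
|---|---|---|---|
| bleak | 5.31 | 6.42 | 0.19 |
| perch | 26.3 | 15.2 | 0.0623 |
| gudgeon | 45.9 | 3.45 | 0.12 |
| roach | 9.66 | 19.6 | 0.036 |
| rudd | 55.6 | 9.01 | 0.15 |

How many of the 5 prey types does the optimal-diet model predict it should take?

E/h in descending order: gudgeon 13.3, rudd 6.17, perch 1.73, bleak 0.827, roach 0.493 kJ/s. The optimal diet is the largest prefix of this list for which every included type satisfies E_i/h_i > R on the types above it.
Rate on top 1: 3.895. rudd: 6.17 > 3.895 → include.
Rate on top 2: 5.007. perch: 1.73 < 5.007 → exclude; stop.
Optimal diet: gudgeon, rudd — 2 of 5 types.

2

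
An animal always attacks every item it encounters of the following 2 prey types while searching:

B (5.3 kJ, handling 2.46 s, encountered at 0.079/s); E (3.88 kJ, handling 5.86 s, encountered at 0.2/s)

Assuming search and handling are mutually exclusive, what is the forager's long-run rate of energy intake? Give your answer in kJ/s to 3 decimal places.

0.505 kJ/s

R = (0.079×5.3 + 0.2×3.88) / (1 + 0.079×2.46 + 0.2×5.86) = 1.195/2.366 = 0.5049 kJ/s.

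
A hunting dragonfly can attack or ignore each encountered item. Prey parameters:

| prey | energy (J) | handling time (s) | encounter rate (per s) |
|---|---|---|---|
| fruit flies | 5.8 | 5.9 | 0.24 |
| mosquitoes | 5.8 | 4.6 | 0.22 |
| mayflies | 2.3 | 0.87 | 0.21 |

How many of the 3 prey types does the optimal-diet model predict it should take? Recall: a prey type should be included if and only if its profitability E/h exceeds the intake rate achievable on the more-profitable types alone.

E/h in descending order: mayflies 2.64, mosquitoes 1.26, fruit flies 0.983 J/s. The optimal diet is the largest prefix of this list for which every included type satisfies E_i/h_i > R on the types above it.
Rate on top 1: 0.4084. mosquitoes: 1.26 > 0.4084 → include.
Rate on top 2: 0.8015. fruit flies: 0.983 > 0.8015 → include.
Optimal diet: mayflies, mosquitoes, fruit flies — 3 of 3 types.

3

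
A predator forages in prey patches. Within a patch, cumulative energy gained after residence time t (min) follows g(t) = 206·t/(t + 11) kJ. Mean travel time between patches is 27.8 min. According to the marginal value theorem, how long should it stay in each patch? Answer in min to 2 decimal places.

Optimal t* satisfies g'(t*) = g(t*)/(T + t*).
g'(t) = 206·11/(t + 11)². Setting 206·11/(t+11)² = 206t/[(t+11)(27.8+t)] gives 11(27.8+t) = t(t+11), so t² = 11×27.8 = 305.8.
t* = √305.8 = 17.49 min.

17.49 min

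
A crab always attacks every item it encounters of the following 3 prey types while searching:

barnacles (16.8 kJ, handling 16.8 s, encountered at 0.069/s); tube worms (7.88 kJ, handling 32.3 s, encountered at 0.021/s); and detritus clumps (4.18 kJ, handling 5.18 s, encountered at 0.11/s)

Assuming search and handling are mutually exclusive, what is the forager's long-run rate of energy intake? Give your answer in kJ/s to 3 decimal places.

Energy encountered per unit search time: 0.069×16.8 + 0.021×7.88 + 0.11×4.18 = 1.784 kJ/s.
Handling time per unit search time: 0.069×16.8 + 0.021×32.3 + 0.11×5.18 = 2.407.
Rate = 1.784/(1 + 2.407) = 0.5237 kJ/s.

0.524 kJ/s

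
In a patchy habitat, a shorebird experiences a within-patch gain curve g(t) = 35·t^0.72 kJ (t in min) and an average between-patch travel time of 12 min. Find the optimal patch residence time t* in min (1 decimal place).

By the marginal value theorem, leave when the instantaneous gain rate g'(t) equals the habitat-wide average g(t)/(T + t).
g'(t) = 0.72·35·t^-0.28. Setting 0.72·35·t^-0.28 = 35·t^0.72/(12+t) gives 0.72(12+t) = t, so 0.28·t = 0.72×12.
t* = 0.72×12/0.28 = 30.86 min.

30.9 min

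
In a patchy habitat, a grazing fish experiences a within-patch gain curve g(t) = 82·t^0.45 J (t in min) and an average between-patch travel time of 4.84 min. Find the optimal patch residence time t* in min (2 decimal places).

3.96 min

Maximise g(t)/(T+t): set derivative to zero → g'(t)(T+t) = g(t).
g'(t) = 0.45·82·t^-0.55. Setting 0.45·82·t^-0.55 = 82·t^0.45/(4.84+t) gives 0.45(4.84+t) = t, so 0.55·t = 0.45×4.84.
t* = 0.45×4.84/0.55 = 3.96 min.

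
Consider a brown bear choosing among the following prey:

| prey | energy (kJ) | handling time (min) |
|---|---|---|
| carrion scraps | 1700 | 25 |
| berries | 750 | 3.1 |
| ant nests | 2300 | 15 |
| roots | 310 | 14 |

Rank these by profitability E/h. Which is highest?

In descending order of E/h:
berries: 750/3.1 = 242 kJ/min
ant nests: 2300/15 = 153 kJ/min
carrion scraps: 1700/25 = 68 kJ/min
roots: 310/14 = 22.1 kJ/min

berries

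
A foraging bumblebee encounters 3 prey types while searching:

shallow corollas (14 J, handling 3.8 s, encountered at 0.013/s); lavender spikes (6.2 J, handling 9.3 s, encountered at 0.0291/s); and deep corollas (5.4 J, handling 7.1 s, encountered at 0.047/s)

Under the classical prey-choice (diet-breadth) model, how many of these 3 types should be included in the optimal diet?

3

E/h in descending order: shallow corollas 3.68, deep corollas 0.761, lavender spikes 0.667 J/s. The optimal diet is the largest prefix of this list for which every included type satisfies E_i/h_i > R on the types above it.
Rate on top 1: 0.1734. deep corollas: 0.761 > 0.1734 → include.
Rate on top 2: 0.3151. lavender spikes: 0.667 > 0.3151 → include.
Optimal diet: shallow corollas, deep corollas, lavender spikes — 3 of 3 types.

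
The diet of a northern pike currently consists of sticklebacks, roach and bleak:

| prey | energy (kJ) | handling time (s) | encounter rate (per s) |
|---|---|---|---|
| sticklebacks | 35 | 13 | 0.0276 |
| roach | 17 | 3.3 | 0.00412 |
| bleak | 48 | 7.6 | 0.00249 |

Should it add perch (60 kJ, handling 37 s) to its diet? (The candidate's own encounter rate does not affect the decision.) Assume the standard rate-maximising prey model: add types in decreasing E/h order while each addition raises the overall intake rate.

Intake rate on the current diet: R = (0.0276×35 + 0.00412×17 + 0.00249×48) / (1 + 0.0276×13 + 0.00412×3.3 + 0.00249×7.6) = 1.156/1.391 = 0.8305 kJ/s.
Profitability of perch: 60/37 = 1.622 kJ/s.
1.622 > 0.8305, so adding perch raises the average — include it.

Yes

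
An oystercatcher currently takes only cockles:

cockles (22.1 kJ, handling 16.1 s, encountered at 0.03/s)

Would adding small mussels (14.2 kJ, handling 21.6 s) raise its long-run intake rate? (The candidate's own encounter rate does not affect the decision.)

Yes

Current rate: (0.03×22.1)/(1 + 0.03×16.1) = 0.4471 kJ/s.
small mussels: E/h = 14.2/21.6 = 0.6574 kJ/s.
Since 0.6574 > R, including small mussels increases the long-run rate.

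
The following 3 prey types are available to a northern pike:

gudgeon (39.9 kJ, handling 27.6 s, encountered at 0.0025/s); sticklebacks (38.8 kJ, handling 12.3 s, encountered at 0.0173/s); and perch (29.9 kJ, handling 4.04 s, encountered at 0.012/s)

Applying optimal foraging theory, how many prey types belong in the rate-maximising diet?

Rank by E/h (kJ/s): perch 7.4, sticklebacks 3.15, gudgeon 1.45. Include each in turn until the next type's E/h falls below the running intake rate.
Rate on top 1: 0.3422. sticklebacks: 3.15 > 0.3422 → include.
Rate on top 2: 0.8167. gudgeon: 1.45 > 0.8167 → include.
Optimal diet: perch, sticklebacks, gudgeon — 3 of 3 types.

3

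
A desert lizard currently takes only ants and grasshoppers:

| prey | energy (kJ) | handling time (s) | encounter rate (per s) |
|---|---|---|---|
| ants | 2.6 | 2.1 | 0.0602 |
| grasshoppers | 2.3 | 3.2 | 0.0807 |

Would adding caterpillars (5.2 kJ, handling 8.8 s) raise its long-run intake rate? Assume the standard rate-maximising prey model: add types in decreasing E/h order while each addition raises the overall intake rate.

Intake rate on the current diet: R = (0.0602×2.6 + 0.0807×2.3) / (1 + 0.0602×2.1 + 0.0807×3.2) = 0.3421/1.385 = 0.2471 kJ/s.
caterpillars: E/h = 5.2/8.8 = 0.5909 kJ/s.
0.5909 > 0.2471, so adding caterpillars raises the average — include it.

Yes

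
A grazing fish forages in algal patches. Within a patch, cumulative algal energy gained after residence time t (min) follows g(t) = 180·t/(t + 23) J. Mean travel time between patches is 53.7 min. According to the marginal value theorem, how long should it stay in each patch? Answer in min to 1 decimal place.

Maximise g(t)/(T+t): set derivative to zero → g'(t)(T+t) = g(t).
g'(t) = 180·23/(t + 23)². Setting 180·23/(t+23)² = 180t/[(t+23)(53.7+t)] gives 23(53.7+t) = t(t+23), so t² = 23×53.7 = 1235.
t* = √1235 = 35.14 min.

35.1 min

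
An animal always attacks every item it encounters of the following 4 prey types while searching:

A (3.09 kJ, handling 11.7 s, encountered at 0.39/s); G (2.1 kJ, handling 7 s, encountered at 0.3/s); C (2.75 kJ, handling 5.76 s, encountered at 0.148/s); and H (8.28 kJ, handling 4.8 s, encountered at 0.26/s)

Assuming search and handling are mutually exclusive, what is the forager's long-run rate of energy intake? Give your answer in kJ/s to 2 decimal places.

R = Σλ_iE_i / (1 + Σλ_ih_i)
Numerator: 0.39×3.09 + 0.3×2.1 + 0.148×2.75 + 0.26×8.28 = 4.395
Denominator: 1 + 0.39×11.7 + 0.3×7 + 0.148×5.76 + 0.26×4.8 = 9.763
R = 4.395/9.763 = 0.4501 kJ/s

0.45 kJ/s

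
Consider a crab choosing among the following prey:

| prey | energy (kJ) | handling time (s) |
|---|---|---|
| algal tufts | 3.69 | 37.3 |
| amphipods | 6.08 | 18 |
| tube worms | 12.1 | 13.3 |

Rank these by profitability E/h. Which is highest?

Profitability E/h (kJ/s): algal tufts = 3.69/37.3 = 0.0989, amphipods = 6.08/18 = 0.338, tube worms = 12.1/13.3 = 0.91.
Ranked: tube worms > amphipods > algal tufts.

tube worms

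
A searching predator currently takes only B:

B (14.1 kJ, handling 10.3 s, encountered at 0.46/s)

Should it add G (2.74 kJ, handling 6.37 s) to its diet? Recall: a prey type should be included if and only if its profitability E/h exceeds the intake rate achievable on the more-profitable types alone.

No

On B alone, R = ΣλE/(1+Σλh) = 6.486/5.738 = 1.13 kJ/s.
Profitability of G: 2.74/6.37 = 0.4301 kJ/s.
Since 0.4301 < R, time spent handling G is better spent searching.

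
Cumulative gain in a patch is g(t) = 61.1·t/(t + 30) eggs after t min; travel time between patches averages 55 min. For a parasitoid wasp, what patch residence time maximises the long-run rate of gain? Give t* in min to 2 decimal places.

40.62 min

Optimal t* satisfies g'(t*) = g(t*)/(T + t*).
g'(t) = 61.1·30/(t + 30)². Setting 61.1·30/(t+30)² = 61.1t/[(t+30)(55+t)] gives 30(55+t) = t(t+30), so t² = 30×55 = 1650.
t* = √1650 = 40.62 min.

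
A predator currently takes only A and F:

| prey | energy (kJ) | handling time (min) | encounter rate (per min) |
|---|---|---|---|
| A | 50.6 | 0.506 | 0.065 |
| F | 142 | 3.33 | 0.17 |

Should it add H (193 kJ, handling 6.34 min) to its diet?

Intake rate on the current diet: R = (0.065×50.6 + 0.17×142) / (1 + 0.065×0.506 + 0.17×3.33) = 27.43/1.599 = 17.15 kJ/min.
Profitability of H: 193/6.34 = 30.44 kJ/min.
Since 30.44 > R, including H increases the long-run rate.

Yes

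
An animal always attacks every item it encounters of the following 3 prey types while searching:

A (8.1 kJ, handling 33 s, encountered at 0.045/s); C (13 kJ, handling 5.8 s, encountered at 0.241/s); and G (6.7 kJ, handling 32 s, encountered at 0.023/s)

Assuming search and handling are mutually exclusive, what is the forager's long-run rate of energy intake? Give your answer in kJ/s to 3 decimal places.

0.791 kJ/s

R = Σλ_iE_i / (1 + Σλ_ih_i)
Numerator: 0.045×8.1 + 0.241×13 + 0.023×6.7 = 3.652
Denominator: 1 + 0.045×33 + 0.241×5.8 + 0.023×32 = 4.619
R = 3.652/4.619 = 0.7906 kJ/s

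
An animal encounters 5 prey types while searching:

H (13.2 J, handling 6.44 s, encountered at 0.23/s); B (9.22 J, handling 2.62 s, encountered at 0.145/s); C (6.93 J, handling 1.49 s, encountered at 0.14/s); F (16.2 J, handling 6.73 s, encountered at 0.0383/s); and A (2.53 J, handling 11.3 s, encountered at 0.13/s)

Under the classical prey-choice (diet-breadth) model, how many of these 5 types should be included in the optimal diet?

Profitabilities (E/h, J/s): C 4.65, B 3.52, F 2.41, H 2.05, A 0.224. Add prey in this order while the next type's profitability exceeds the intake rate on those already taken.
Rate on top 1: 0.8027. B: 3.52 > 0.8027 → include.
Rate on top 2: 1.452. F: 2.41 > 1.452 → include.
Rate on top 3: 1.586. H: 2.05 > 1.586 → include.
Rate on top 4: 1.792. A: 0.224 < 1.792 → exclude; stop.
Optimal diet: C, B, F, H — 4 of 5 types.

4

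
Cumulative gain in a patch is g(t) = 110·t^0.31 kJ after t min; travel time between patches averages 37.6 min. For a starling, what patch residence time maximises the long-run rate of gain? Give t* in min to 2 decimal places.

Maximise g(t)/(T+t): set derivative to zero → g'(t)(T+t) = g(t).
g'(t) = 0.31·110·t^-0.69. Setting 0.31·110·t^-0.69 = 110·t^0.31/(37.6+t) gives 0.31(37.6+t) = t, so 0.69·t = 0.31×37.6.
t* = 0.31×37.6/0.69 = 16.89 min.

16.89 min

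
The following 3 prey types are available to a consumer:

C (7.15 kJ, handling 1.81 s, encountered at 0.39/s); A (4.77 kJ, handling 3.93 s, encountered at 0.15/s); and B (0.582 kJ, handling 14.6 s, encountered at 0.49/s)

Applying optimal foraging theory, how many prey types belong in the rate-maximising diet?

Rank by E/h (kJ/s): C 3.95, A 1.21, B 0.0399. Include each in turn until the next type's E/h falls below the running intake rate.
Rate on top 1: 1.635. A: 1.21 < 1.635 → exclude; stop.
Optimal diet: C — 1 of 3 types.

1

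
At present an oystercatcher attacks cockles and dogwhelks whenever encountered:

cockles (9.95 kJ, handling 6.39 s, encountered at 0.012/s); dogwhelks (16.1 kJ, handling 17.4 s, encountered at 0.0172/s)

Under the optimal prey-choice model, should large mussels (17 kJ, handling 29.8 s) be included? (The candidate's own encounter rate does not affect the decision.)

On cockles and dogwhelks alone, R = ΣλE/(1+Σλh) = 0.3963/1.376 = 0.288 kJ/s.
Profitability of large mussels: 17/29.8 = 0.5705 kJ/s.
Since 0.5705 > R, including large mussels increases the long-run rate.

Yes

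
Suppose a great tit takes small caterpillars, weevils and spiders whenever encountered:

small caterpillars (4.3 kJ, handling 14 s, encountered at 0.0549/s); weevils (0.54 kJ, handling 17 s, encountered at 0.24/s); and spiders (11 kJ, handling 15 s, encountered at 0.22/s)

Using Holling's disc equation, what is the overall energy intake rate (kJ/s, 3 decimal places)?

0.304 kJ/s

R = (0.0549×4.3 + 0.24×0.54 + 0.22×11) / (1 + 0.0549×14 + 0.24×17 + 0.22×15) = 2.786/9.149 = 0.3045 kJ/s.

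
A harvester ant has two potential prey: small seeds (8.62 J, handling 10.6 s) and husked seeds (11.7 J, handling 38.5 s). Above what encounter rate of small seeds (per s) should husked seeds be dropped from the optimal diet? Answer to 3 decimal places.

0.056 per s

At the threshold, the rate on small seeds alone equals the profitability of husked seeds: λ·8.62/(1 + λ·10.6) = 11.7/38.5 = 0.3039.
Rearranging, λ(8.62 − 0.3039×10.6) = 0.3039, so λ = 0.3039/5.399 = 0.05629 per s.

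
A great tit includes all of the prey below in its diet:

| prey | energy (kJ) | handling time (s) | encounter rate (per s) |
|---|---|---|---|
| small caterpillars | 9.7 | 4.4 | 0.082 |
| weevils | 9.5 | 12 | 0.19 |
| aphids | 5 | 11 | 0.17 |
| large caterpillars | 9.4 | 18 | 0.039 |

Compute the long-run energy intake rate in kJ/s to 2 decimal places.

R = Σλ_iE_i / (1 + Σλ_ih_i)
Numerator: 0.082×9.7 + 0.19×9.5 + 0.17×5 + 0.039×9.4 = 3.817
Denominator: 1 + 0.082×4.4 + 0.19×12 + 0.17×11 + 0.039×18 = 6.213
R = 3.817/6.213 = 0.6144 kJ/s

0.61 kJ/s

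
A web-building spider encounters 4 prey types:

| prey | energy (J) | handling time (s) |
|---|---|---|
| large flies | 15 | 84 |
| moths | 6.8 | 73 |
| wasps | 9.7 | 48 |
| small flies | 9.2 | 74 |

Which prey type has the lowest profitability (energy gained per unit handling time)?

moths

Profitability E/h (J/s): large flies = 15/84 = 0.179, moths = 6.8/73 = 0.0932, wasps = 9.7/48 = 0.202, small flies = 9.2/74 = 0.124.
Ranked: wasps > large flies > small flies > moths.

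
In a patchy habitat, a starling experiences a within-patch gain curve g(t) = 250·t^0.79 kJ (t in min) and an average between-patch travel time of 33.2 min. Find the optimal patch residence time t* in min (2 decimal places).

124.90 min

Optimal t* satisfies g'(t*) = g(t*)/(T + t*).
g'(t) = 0.79·250·t^-0.21. Setting 0.79·250·t^-0.21 = 250·t^0.79/(33.2+t) gives 0.79(33.2+t) = t, so 0.21·t = 0.79×33.2.
t* = 0.79×33.2/0.21 = 124.9 min.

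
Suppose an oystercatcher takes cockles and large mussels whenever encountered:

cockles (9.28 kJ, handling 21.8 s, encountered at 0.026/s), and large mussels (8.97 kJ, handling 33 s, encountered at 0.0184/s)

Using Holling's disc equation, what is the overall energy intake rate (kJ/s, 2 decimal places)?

Energy encountered per unit search time: 0.026×9.28 + 0.0184×8.97 = 0.4063 kJ/s.
Handling time per unit search time: 0.026×21.8 + 0.0184×33 = 1.174.
Rate = 0.4063/(1 + 1.174) = 0.1869 kJ/s.

0.19 kJ/s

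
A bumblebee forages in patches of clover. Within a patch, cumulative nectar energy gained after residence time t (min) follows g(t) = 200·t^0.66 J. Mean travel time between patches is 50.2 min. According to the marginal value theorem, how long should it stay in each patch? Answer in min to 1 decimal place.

97.4 min

Optimal t* satisfies g'(t*) = g(t*)/(T + t*).
g'(t) = 0.66·200·t^-0.34. Setting 0.66·200·t^-0.34 = 200·t^0.66/(50.2+t) gives 0.66(50.2+t) = t, so 0.34·t = 0.66×50.2.
t* = 0.66×50.2/0.34 = 97.45 min.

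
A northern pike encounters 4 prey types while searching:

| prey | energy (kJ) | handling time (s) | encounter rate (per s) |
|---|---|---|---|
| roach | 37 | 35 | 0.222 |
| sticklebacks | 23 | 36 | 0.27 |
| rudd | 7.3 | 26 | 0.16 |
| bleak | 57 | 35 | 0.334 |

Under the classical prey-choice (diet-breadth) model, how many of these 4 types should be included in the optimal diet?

Profitabilities (E/h, kJ/s): bleak 1.63, roach 1.06, sticklebacks 0.639, rudd 0.281. Add prey in this order while the next type's profitability exceeds the intake rate on those already taken.
Rate on top 1: 1.5. roach: 1.06 < 1.5 → exclude; stop.
Optimal diet: bleak — 1 of 4 types.

1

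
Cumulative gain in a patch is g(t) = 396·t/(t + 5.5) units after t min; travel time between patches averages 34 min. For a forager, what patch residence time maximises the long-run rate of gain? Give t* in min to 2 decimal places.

13.67 min

Optimal t* satisfies g'(t*) = g(t*)/(T + t*).
g'(t) = 396·5.5/(t + 5.5)². Setting 396·5.5/(t+5.5)² = 396t/[(t+5.5)(34+t)] gives 5.5(34+t) = t(t+5.5), so t² = 5.5×34 = 187.
t* = √187 = 13.67 min.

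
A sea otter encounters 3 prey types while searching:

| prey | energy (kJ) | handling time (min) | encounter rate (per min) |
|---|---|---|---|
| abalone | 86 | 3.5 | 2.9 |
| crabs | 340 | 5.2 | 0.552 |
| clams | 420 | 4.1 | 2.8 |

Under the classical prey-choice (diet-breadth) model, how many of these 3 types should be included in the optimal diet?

1

Rank by E/h (kJ/min): clams 102, crabs 65.4, abalone 24.6. Include each in turn until the next type's E/h falls below the running intake rate.
Rate on top 1: 94.23. crabs: 65.4 < 94.23 → exclude; stop.
Optimal diet: clams — 1 of 3 types.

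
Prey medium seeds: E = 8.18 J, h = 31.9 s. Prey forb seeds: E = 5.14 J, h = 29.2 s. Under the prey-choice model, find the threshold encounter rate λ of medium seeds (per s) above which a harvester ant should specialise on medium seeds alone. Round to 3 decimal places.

0.069 per s

At the threshold, the rate on medium seeds alone equals the profitability of forb seeds: λ·8.18/(1 + λ·31.9) = 5.14/29.2 = 0.176.
Rearranging, λ(8.18 − 0.176×31.9) = 0.176, so λ = 0.176/2.565 = 0.06863 per s.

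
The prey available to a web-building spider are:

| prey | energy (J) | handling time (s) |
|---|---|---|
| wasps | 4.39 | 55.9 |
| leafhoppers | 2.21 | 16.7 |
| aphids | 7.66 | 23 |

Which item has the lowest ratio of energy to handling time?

wasps

Profitability E/h (J/s): wasps = 4.39/55.9 = 0.0785, leafhoppers = 2.21/16.7 = 0.132, aphids = 7.66/23 = 0.333.
Ranked: aphids > leafhoppers > wasps.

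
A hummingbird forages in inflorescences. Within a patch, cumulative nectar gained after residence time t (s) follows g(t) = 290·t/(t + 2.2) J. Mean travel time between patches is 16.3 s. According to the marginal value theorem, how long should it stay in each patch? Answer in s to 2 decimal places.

5.99 s

By the marginal value theorem, leave when the instantaneous gain rate g'(t) equals the habitat-wide average g(t)/(T + t).
g'(t) = 290·2.2/(t + 2.2)². Setting 290·2.2/(t+2.2)² = 290t/[(t+2.2)(16.3+t)] gives 2.2(16.3+t) = t(t+2.2), so t² = 2.2×16.3 = 35.86.
t* = √35.86 = 5.988 s.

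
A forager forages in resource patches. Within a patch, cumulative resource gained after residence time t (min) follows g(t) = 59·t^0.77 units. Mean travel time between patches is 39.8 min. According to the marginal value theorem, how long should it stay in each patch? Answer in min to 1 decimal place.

By the marginal value theorem, leave when the instantaneous gain rate g'(t) equals the habitat-wide average g(t)/(T + t).
g'(t) = 0.77·59·t^-0.23. Setting 0.77·59·t^-0.23 = 59·t^0.77/(39.8+t) gives 0.77(39.8+t) = t, so 0.23·t = 0.77×39.8.
t* = 0.77×39.8/0.23 = 133.2 min.

133.2 min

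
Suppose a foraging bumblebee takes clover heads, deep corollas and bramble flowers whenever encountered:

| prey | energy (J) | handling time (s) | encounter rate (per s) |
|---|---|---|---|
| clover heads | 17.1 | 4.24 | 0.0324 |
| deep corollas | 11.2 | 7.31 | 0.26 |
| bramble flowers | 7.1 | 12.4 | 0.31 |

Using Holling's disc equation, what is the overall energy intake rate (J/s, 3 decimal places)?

Energy encountered per unit search time: 0.0324×17.1 + 0.26×11.2 + 0.31×7.1 = 5.667 J/s.
Handling time per unit search time: 0.0324×4.24 + 0.26×7.31 + 0.31×12.4 = 5.882.
Rate = 5.667/(1 + 5.882) = 0.8235 J/s.

0.823 J/s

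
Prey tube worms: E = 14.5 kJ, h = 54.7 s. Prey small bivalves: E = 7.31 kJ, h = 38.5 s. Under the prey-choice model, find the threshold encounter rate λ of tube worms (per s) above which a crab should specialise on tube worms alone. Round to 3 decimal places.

0.046 per s

The zero-one rule: include small bivalves iff E₂/h₂ > λE₁/(1+λh₁). Equality gives the switch point.
λE₁h₂ = E₂ + λE₂h₁ ⇒ λ = E₂/(E₁h₂ − E₂h₁) = 7.31/(558.2 − 399.9) = 0.04615 per s.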